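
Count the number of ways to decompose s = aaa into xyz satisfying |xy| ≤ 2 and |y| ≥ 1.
3

For s = 'aaa' with pumping length p = 2:

Constraints: |xy| ≤ 2, |y| > 0

Valid decompositions (|xy| ≤ p, |y| ≥ 1):
  • x='', y='a', z='aa'
  • x='a', y='a', z='a'
  • x='', y='aa', z='a'

Total count: 3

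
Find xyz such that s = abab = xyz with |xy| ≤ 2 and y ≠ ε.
x = '', y = 'ab', z = 'ab'

For s = abab and p = 2, one valid decomposition is:
- x = '' (length 0)
- y = 'ab' (length 2)
- z = 'ab' (length 2)

Verification:
- xyz = '' + 'ab' + 'ab' = abab ✓
- |xy| = 2 ≤ 2 ✓
- |y| = 2 > 0 ✓

All pumping lemma constraints are satisfied.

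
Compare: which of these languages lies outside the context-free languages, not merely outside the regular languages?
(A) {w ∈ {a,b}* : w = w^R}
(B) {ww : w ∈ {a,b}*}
(B) {ww : w ∈ {a,b}*}

(B) {ww : w ∈ {a,b}*} requires the CFL pumping lemma.

- {w ∈ {a,b}* : w = w^R} is context-free (but not regular)
  • Can be shown non-regular with the regular pumping lemma
  • After pumping, the string is no longer symmetric

- {ww : w ∈ {a,b}*} is NOT context-free
  • Requires the CFL pumping lemma to prove
  • Even a PDA cannot compare two arbitrary halves symbol by symbol; CFL pumping on a^p b^p a^p b^p fails

The CFL pumping lemma is "stronger" in that it can prove non-membership
in the larger class of context-free languages.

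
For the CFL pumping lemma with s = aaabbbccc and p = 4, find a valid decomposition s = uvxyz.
u='aa', v='a', x='bb', y='b', z='ccc'

For s = aaabbbccc with pumping length p = 4:

One valid decomposition:
- u = 'aa'
- v = 'a'
- x = 'bb'
- y = 'b'
- z = 'ccc'

Verification:
- uvxyz = 'aa' + 'a' + 'bb' + 'b' + 'ccc' = aaabbbccc ✓
- |vxy| = |'abbb'| = 4 ≤ 4 ✓
- |vy| = |'ab'| = 2 > 0 ✓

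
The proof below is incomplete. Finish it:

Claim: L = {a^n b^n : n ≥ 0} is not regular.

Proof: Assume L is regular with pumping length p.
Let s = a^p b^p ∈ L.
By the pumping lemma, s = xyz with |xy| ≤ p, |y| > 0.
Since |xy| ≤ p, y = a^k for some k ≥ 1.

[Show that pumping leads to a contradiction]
Consider xy²z = a^(p+k) b^p.

Since k ≥ 1, we have p + k > p.
So xy²z has more a's than b's: (p+k) a's vs p b's.
This means xy²z ∉ L because a^n b^n requires equal counts.

This contradicts the pumping lemma which states xy²z ∈ L.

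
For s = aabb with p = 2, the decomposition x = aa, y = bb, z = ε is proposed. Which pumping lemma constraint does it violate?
Violated: |xy| ≤ p

The decomposition x = aa, y = bb, z = ε for s = aabb with p = 2
violates the constraint: |xy| ≤ p

|xy| = |aabb| = 4 > 2 = p. The decomposition puts too many characters in xy.

Pumping lemma constraints:
1. xyz = s (decomposition is valid)
2. |xy| ≤ p
3. |y| > 0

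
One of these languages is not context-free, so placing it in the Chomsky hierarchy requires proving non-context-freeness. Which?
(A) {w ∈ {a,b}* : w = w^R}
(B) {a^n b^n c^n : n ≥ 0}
(B) {a^n b^n c^n : n ≥ 0}

(B) {a^n b^n c^n : n ≥ 0} requires the CFL pumping lemma.

- {w ∈ {a,b}* : w = w^R} is context-free (but not regular)
  • Can be shown non-regular with the regular pumping lemma
  • After pumping, the string is no longer symmetric

- {a^n b^n c^n : n ≥ 0} is NOT context-free
  • Requires the CFL pumping lemma to prove
  • Cannot maintain three equal counts simultaneously

The CFL pumping lemma is "stronger" in that it can prove non-membership
in the larger class of context-free languages.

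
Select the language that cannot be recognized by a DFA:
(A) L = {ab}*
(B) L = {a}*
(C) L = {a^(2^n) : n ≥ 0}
(C) {a^(2^n) : n ≥ 0}

(C) L = {a^(2^n) : n ≥ 0} is NOT regular.

The pumping lemma can be used to prove this:
After pumping, length is no longer a power of 2

The other languages are regular because they can be recognized by finite automata.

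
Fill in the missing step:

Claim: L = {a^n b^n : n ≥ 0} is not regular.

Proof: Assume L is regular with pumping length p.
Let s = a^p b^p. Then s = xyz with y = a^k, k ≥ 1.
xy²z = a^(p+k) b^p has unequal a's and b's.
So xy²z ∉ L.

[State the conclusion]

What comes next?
This contradicts the pumping lemma for regular languages,
which guarantees xy^i z ∈ L for all i ≥ 0.

Since our assumption that L is regular leads to a contradiction,
we conclude that L = {a^n b^n : n ≥ 0} is NOT regular. ∎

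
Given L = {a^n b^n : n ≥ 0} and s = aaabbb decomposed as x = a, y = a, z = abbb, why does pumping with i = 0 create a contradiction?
xy⁰z = aabbb ∉ L

Pumping with i = 0 replaces y = a by y⁰ = ε:
- Original: s = xyz = aaabbb; aaabbb = a^3 b^3 has equal counts (3 = 3), so it is in L
- Pumped: xy⁰z = a · ε · abbb = aabbb
- aabbb has 2 a's and 3 b's; 2 ≠ 3, so it is not in L

The pumping lemma would require xy⁰z ∈ L, so this decomposition yields a contradiction.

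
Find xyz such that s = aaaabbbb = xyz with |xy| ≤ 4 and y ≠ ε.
x = 'aa', y = 'aa', z = 'bbbb'

For s = aaaabbbb and p = 4, one valid decomposition is:
- x = 'aa' (length 2)
- y = 'aa' (length 2)
- z = 'bbbb' (length 4)

Verification:
- xyz = 'aa' + 'aa' + 'bbbb' = aaaabbbb ✓
- |xy| = 4 ≤ 4 ✓
- |y| = 2 > 0 ✓

All pumping lemma constraints are satisfied.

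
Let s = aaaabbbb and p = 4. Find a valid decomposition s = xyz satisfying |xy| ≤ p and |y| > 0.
x = 'a', y = 'a', z = 'aabbbb'

For s = aaaabbbb and p = 4, one valid decomposition is:
- x = 'a' (length 1)
- y = 'a' (length 1)
- z = 'aabbbb' (length 6)

Verification:
- xyz = 'a' + 'a' + 'aabbbb' = aaaabbbb ✓
- |xy| = 2 ≤ 4 ✓
- |y| = 1 > 0 ✓

All pumping lemma constraints are satisfied.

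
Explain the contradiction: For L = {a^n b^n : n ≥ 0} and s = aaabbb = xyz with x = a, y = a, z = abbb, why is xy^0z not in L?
xy⁰z = aabbb ∉ L

Pumping with i = 0 replaces y = a by y⁰ = ε:
- Original: s = xyz = aaabbb; aaabbb = a^3 b^3 has equal counts (3 = 3), so it is in L
- Pumped: xy⁰z = a · ε · abbb = aabbb
- aabbb has 2 a's and 3 b's; 2 ≠ 3, so it is not in L

The pumping lemma would require xy⁰z ∈ L, so this decomposition yields a contradiction.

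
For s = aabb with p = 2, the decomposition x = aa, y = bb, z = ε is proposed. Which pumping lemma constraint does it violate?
Violated: |xy| ≤ p

The decomposition x = aa, y = bb, z = ε for s = aabb with p = 2
violates the constraint: |xy| ≤ p

|xy| = |aabb| = 4 > 2 = p. The decomposition puts too many characters in xy.

Pumping lemma constraints:
1. xyz = s (decomposition is valid)
2. |xy| ≤ p
3. |y| > 0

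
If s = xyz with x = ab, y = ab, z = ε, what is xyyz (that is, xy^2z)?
ababab

Given x = 'ab', y = 'ab', z = '' and i = 2:

xy^2z = x + y·y·...·y (2 times) + z
       = 'ab' + 'ab'^2 + ''
       = 'ab' + 'abab' + ''
       = 'ababab'

The pumped string is 'ababab' with length 6.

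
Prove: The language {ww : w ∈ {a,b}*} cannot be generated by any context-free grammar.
Assume for contradiction that L is context-free, and let p ≥ 1 be the pumping length given by the pumping lemma for CFLs.
Choose s = a^p b^p a^p b^p. Then s ∈ L (take w = a^p b^p) and |s| = 4p ≥ p.
By the CFL pumping lemma, s = uvxyz for some u, v, x, y, z with |vxy| ≤ p, |vy| ≥ 1, and uv^i xy^i z ∈ L for every i ≥ 0.

Write s as four blocks A₁ B₁ A₂ B₂ with A₁ = A₂ = a^p and B₁ = B₂ = b^p. Since |vxy| ≤ p, the window vxy lies inside at most two adjacent blocks. Take i = 0 and let t = uxz, so |t| = 4p − |vy| with 1 ≤ |vy| ≤ p. If |t| is odd, t ∉ L immediately, so assume |vy| is even (hence |vy| ≥ 2) and |t|/2 = 2p − |vy|/2, which satisfies p ≤ |t|/2 ≤ 2p − 1.

Case 1 (vxy inside A₁B₁): t = a^(p−j) b^(p−l) a^p b^p with j + l = |vy|. The second half of t has length < 2p, so it is a suffix of the trailing a^p b^p and ends in b; the first half is a^(p−j) b^(p−l) a^((j+l)/2), which ends in a because (j+l)/2 ≥ 1. The halves differ, so t ∉ L.

Case 2 (vxy inside B₁A₂, straddling the middle): t = a^p b^(p−j) a^(p−l) b^p with j + l = |vy|. If t = ww, then w is a prefix of t of length ≥ p, so w begins with a^p; and w is a suffix of t of length ≥ p, so w ends with b^p. That forces |w| ≥ 2p, contradicting |w| = |t|/2 ≤ 2p − 1. So t ∉ L.

Case 3 (vxy inside A₂B₂): t = a^p b^p a^(p−j) b^(p−l) with j + l = |vy|. The first half of t is a prefix of a^p b^p, so it begins with a; the second half is b^((j+l)/2) a^(p−j) b^(p−l), which begins with b. The halves differ, so t ∉ L.

In every case uv⁰xy⁰z = uxz ∉ L.

This contradicts the CFL pumping lemma, which requires uv^i xy^i z ∈ L for all i ≥ 0.
Hence L = {ww : w ∈ {a,b}*} is not context-free. ∎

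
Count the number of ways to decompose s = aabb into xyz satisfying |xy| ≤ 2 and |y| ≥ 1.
3

For s = 'aabb' with pumping length p = 2:

Constraints: |xy| ≤ 2, |y| > 0

Valid decompositions (|xy| ≤ p, |y| ≥ 1):
  • x='', y='a', z='abb'
  • x='a', y='a', z='bb'
  • x='', y='aa', z='bb'

Total count: 3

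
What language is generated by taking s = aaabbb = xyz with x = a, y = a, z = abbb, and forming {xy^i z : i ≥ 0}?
{xy^i z : i ≥ 0} = {a^(2+i) b^3 : i ≥ 0} = {aabbb, aaabbb, aaaabbb, ...}

With x = a, y = a, z = abbb: Starting with aaabbb and pumping the second 'a', we get strings with 2+i a's followed by 3 b's for i = 0, 1, 2, ...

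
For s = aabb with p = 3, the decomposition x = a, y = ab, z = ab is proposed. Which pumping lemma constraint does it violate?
Violated: xyz = s

The decomposition x = a, y = ab, z = ab for s = aabb with p = 3
violates the constraint: xyz = s

xyz = 'a' + 'ab' + 'ab' = 'aabab' ≠ 'aabb' = s. The decomposition doesn't reconstruct s.

Pumping lemma constraints:
1. xyz = s (decomposition is valid)
2. |xy| ≤ p
3. |y| > 0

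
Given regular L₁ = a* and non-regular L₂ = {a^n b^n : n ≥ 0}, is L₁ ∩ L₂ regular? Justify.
Yes — L₁ ∩ L₂ is regular.

A string of a* contains no b's, and the only string of {a^n b^n} with no b's is ε (n = 0). So L₁ ∩ L₂ = {ε}, a finite language, which is regular.

Note that the bare facts "L₁ regular, L₂ non-regular" do not settle the question by themselves: the closure of regular languages under ∪, ∩, complement and difference applies only when BOTH operands are regular. With a non-regular operand the result can come out regular or non-regular depending on the specific languages, so one has to work out L₁ ∩ L₂ for this particular pair, as above.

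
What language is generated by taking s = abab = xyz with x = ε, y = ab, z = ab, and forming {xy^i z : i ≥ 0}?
{xy^i z : i ≥ 0} = {(ab)^(i+1) : i ≥ 0} = {ab, abab, ababab, ...}

With x = ε, y = ab, z = ab: Pumping 'ab' gives strings of alternating a's and b's.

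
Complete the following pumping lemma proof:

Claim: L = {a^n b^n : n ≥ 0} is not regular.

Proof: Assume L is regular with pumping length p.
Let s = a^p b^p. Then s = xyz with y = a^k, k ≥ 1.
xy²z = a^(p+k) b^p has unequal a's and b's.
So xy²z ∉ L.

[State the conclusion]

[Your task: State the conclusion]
This contradicts the pumping lemma for regular languages,
which guarantees xy^i z ∈ L for all i ≥ 0.

Since our assumption that L is regular leads to a contradiction,
we conclude that L = {a^n b^n : n ≥ 0} is NOT regular. ∎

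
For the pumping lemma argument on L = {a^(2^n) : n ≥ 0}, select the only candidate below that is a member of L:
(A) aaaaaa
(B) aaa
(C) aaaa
(C) aaaa

The pumping lemma is applied to a string s that lies in L, so first check membership of each option:
- (A) aaaaaa has length 6, strictly between 2^2 = 4 and 2^3 = 8, so it is not in L ✗
- (B) aaa has length 3, strictly between 2^1 = 2 and 2^2 = 4, so it is not in L ✗
- (C) aaaa has length 4 = 2^2, so it is in L ✓

Only (C) aaaa is in L, so it is the only candidate that could play the role of s.
(In a complete proof one picks s in terms of the pumping length p so that |s| ≥ p is guaranteed; a fixed string like aaaa illustrates the shape of such an s.)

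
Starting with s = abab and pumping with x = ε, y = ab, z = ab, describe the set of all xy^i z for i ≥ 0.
{xy^i z : i ≥ 0} = {(ab)^(i+1) : i ≥ 0} = {ab, abab, ababab, ...}

With x = ε, y = ab, z = ab: Pumping 'ab' gives strings of alternating a's and b's.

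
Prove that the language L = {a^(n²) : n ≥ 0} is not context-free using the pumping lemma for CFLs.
Assume for contradiction that L is context-free, and let p ≥ 1 be the pumping length given by the pumping lemma for CFLs.
Choose s = a^(p²). Then s ∈ L and |s| = p² ≥ p.
By the CFL pumping lemma, s = uvxyz for some u, v, x, y, z with |vxy| ≤ p, |vy| ≥ 1, and uv^i xy^i z ∈ L for every i ≥ 0.
All symbols are a's, so only lengths matter: let k = |vy|, with 1 ≤ k ≤ |vxy| ≤ p.

Take i = 2: |uv²xy²z| = p² + k, and p² < p² + k ≤ p² + p < (p + 1)².
So the length lies strictly between consecutive squares and is not a perfect square; uv²xy²z ∉ L.

This contradicts the CFL pumping lemma, which requires uv^i xy^i z ∈ L for all i ≥ 0.
Hence L = {a^(n²) : n ≥ 0} is not context-free. ∎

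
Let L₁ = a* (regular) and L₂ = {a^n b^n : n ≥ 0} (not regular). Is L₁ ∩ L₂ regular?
Yes — L₁ ∩ L₂ is regular.

A string of a* contains no b's, and the only string of {a^n b^n} with no b's is ε (n = 0). So L₁ ∩ L₂ = {ε}, a finite language, which is regular.

Note that the bare facts "L₁ regular, L₂ non-regular" do not settle the question by themselves: the closure of regular languages under ∪, ∩, complement and difference applies only when BOTH operands are regular. With a non-regular operand the result can come out regular or non-regular depending on the specific languages, so one has to work out L₁ ∩ L₂ for this particular pair, as above.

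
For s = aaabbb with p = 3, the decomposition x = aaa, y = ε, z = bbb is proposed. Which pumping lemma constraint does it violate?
Violated: |y| > 0

The decomposition x = aaa, y = ε, z = bbb for s = aaabbb with p = 3
violates the constraint: |y| > 0

|y| = 0, but the pumping lemma requires |y| > 0 (y must be non-empty).

Pumping lemma constraints:
1. xyz = s (decomposition is valid)
2. |xy| ≤ p
3. |y| > 0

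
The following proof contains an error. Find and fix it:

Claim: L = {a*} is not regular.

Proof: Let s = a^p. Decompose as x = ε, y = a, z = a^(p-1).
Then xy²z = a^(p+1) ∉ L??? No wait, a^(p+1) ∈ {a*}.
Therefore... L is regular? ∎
Error: The proof attempts to show a*  is not regular, but a* IS regular!

Correction: a* is a regular language (recognized by a simple DFA with one accepting state and self-loop on 'a'). The pumping lemma can only prove non-regularity, not regularity. For regular languages, pumping always works.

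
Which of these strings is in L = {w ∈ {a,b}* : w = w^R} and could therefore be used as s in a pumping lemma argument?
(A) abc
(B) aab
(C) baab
(C) baab

The pumping lemma is applied to a string s that lies in L, so first check membership of each option:
- (A) abc reversed is cba ≠ abc, so it is not a palindrome and is not in L ✗
- (B) aab reversed is baa ≠ aab, so it is not a palindrome and is not in L ✗
- (C) baab reversed is baab, the same string, so it is a palindrome and is in L ✓

Only (C) baab is in L, so it is the only candidate that could play the role of s.
(In a complete proof one picks s in terms of the pumping length p so that |s| ≥ p is guaranteed; a fixed string like baab illustrates the shape of such an s.)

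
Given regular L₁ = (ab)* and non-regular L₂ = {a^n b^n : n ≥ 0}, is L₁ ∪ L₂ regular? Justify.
No — L₁ ∪ L₂ is not regular.

Let U = (ab)* ∪ {a^n b^n}. If U were regular, then U ∩ aa*bb* would be regular (closure under intersection with a regular language). But (ab)* ∩ aa*bb* = {ab} and {a^n b^n} ∩ aa*bb* = {a^n b^n : n ≥ 1}, so U ∩ aa*bb* = {a^n b^n : n ≥ 1}, which is not regular. Hence U is not regular.

Note that the bare facts "L₁ regular, L₂ non-regular" do not settle the question by themselves: the closure of regular languages under ∪, ∩, complement and difference applies only when BOTH operands are regular. With a non-regular operand the result can come out regular or non-regular depending on the specific languages, so one has to work out L₁ ∪ L₂ for this particular pair, as above.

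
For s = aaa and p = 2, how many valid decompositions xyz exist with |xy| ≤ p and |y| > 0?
3

For s = 'aaa' with pumping length p = 2:

Constraints: |xy| ≤ 2, |y| > 0

Valid decompositions (|xy| ≤ p, |y| ≥ 1):
  • x='', y='a', z='aa'
  • x='a', y='a', z='a'
  • x='', y='aa', z='a'

Total count: 3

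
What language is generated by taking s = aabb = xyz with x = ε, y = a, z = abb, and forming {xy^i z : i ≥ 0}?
{xy^i z : i ≥ 0} = {a^(i+1) b^2 : i ≥ 0} = {abb, aabb, aaabb, ...}

With x = ε, y = a, z = abb: Starting with aabb and pumping the first 'a' (z = abb keeps the second 'a'), we get strings with i+1 a's followed by 2 b's for i = 0, 1, 2, ...; note bb is not produced because z always contributes one a.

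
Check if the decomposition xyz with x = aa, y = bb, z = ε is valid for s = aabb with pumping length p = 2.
Violated: |xy| ≤ p

The decomposition x = aa, y = bb, z = ε for s = aabb with p = 2
violates the constraint: |xy| ≤ p

|xy| = |aabb| = 4 > 2 = p. The decomposition puts too many characters in xy.

Pumping lemma constraints:
1. xyz = s (decomposition is valid)
2. |xy| ≤ p
3. |y| > 0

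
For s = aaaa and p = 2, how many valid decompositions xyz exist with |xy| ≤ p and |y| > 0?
3

For s = 'aaaa' with pumping length p = 2:

Constraints: |xy| ≤ 2, |y| > 0

Valid decompositions (|xy| ≤ p, |y| ≥ 1):
  • x='', y='a', z='aaa'
  • x='a', y='a', z='aa'
  • x='', y='aa', z='aa'

Total count: 3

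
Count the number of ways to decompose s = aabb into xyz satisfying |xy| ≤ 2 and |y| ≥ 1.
3

For s = 'aabb' with pumping length p = 2:

Constraints: |xy| ≤ 2, |y| > 0

Valid decompositions (|xy| ≤ p, |y| ≥ 1):
  • x='', y='a', z='abb'
  • x='a', y='a', z='bb'
  • x='', y='aa', z='bb'

Total count: 3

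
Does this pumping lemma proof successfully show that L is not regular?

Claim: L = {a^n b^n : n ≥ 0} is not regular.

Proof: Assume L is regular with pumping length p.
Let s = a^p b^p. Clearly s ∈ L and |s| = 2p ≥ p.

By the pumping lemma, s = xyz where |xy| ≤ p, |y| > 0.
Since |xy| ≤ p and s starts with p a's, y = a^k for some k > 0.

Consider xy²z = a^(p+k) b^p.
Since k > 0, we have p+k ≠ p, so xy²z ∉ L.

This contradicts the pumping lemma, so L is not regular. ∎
The proof is correct.

This proof is valid because:
1. The string s = a^p b^p is correctly in L
2. The decomposition analysis is correct: y must consist only of a's
3. The contradiction is valid: pumping increases a's but not b's
4. The conclusion follows logically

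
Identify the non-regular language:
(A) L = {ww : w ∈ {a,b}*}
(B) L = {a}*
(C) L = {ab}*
(A) {ww : w ∈ {a,b}*}

(A) L = {ww : w ∈ {a,b}*} is NOT regular.

The pumping lemma can be used to prove this:
After pumping, the two halves no longer match

The other languages are regular because they can be recognized by finite automata.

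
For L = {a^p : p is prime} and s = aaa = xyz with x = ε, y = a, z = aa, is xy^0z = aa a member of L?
Yes

xy⁰z = ε · ε · aa = aa.
aa has length 2, which is prime, so it is in L.
(A single pumped string landing in L is not a contradiction by itself; a non-regularity proof needs some i for which xy^i z ∉ L, for every admissible decomposition.)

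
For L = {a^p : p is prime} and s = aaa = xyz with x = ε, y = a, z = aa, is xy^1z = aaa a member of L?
Yes

xy¹z = ε · a · aa = aaa.
aaa has length 3, which is prime, so it is in L.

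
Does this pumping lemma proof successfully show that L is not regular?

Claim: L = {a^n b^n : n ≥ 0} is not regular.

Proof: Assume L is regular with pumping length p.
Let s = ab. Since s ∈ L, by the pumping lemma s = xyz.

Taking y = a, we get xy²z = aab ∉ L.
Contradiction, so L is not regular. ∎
The proof is INCORRECT.

Error: The string s = ab may be shorter than p.
The pumping lemma only applies to strings with |s| ≥ p, and p is not under our control.
We must choose s in terms of p, e.g. s = a^p b^p, to ensure |s| ≥ p.
(The proof also fixes one particular y; a valid argument must handle every decomposition with |xy| ≤ p and |y| ≥ 1 — for s = a^p b^p this forces y = a^k, and then xy²z = a^(p+k) b^p ∉ L.)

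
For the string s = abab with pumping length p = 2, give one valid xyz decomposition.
x = '', y = 'a', z = 'bab'

For s = abab and p = 2, one valid decomposition is:
- x = '' (length 0)
- y = 'a' (length 1)
- z = 'bab' (length 3)

Verification:
- xyz = '' + 'a' + 'bab' = abab ✓
- |xy| = 1 ≤ 2 ✓
- |y| = 1 > 0 ✓

All pumping lemma constraints are satisfied.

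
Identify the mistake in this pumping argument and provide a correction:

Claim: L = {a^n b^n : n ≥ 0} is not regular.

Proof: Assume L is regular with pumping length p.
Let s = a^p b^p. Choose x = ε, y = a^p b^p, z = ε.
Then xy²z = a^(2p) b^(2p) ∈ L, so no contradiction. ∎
Error: The decomposition violates |xy| ≤ p. With y = a^p b^p, |xy| = |y| = 2p > p. (The proof also miscomputes xy²z, which would be a^p b^p a^p b^p rather than a^(2p) b^(2p), and it wrongly treats one harmless decomposition as settling the matter — the prover does not get to choose the decomposition.)

Correction: The pumping lemma requires |xy| ≤ p, and the argument must handle every decomposition satisfying |xy| ≤ p, |y| ≥ 1. Since s starts with p a's, any such y consists only of a's, say y = a^k with k ≥ 1. Then xy²z = a^(p+k) b^p has unequal numbers of a's and b's, so xy²z ∉ L — the required contradiction.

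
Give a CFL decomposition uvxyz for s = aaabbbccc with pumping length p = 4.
u='aa', v='a', x='bb', y='b', z='ccc'

For s = aaabbbccc with pumping length p = 4:

One valid decomposition:
- u = 'aa'
- v = 'a'
- x = 'bb'
- y = 'b'
- z = 'ccc'

Verification:
- uvxyz = 'aa' + 'a' + 'bb' + 'b' + 'ccc' = aaabbbccc ✓
- |vxy| = |'abbb'| = 4 ≤ 4 ✓
- |vy| = |'ab'| = 2 > 0 ✓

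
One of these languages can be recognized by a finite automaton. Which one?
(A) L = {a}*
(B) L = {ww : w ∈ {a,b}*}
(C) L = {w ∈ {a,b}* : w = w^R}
(A) {a}*

(A) L = {a}* is regular.

This can be recognized by a finite automaton (DFA/NFA).
Regular expressions like {a}* define regular languages.

The other choices are not regular:
- {w ∈ {a,b}* : w = w^R}: After pumping, the string is no longer symmetric
- {ww : w ∈ {a,b}*}: After pumping, the two halves no longer match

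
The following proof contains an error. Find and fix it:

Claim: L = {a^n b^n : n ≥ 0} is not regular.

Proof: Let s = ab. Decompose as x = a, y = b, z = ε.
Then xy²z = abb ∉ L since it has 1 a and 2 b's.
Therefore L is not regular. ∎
Error: The string s = ab might be shorter than the pumping length p.

Correction: Choose s = a^p b^p to ensure |s| ≥ p. Also, the decomposition is wrong: with |xy| ≤ p, y cannot include b's when s starts with p a's.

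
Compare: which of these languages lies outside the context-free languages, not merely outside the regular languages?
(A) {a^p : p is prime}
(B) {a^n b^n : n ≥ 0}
(A) {a^p : p is prime}

(A) {a^p : p is prime} requires the CFL pumping lemma.

- {a^n b^n : n ≥ 0} is context-free (but not regular)
  • Can be shown non-regular with the regular pumping lemma
  • After pumping, the number of a's and b's become unequal

- {a^p : p is prime} is NOT context-free
  • Requires the CFL pumping lemma to prove
  • The CFL pumping lemma also fails because prime gaps are unbounded

The CFL pumping lemma is "stronger" in that it can prove non-membership
in the larger class of context-free languages.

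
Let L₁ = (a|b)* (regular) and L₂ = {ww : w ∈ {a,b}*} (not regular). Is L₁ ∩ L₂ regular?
No — L₁ ∩ L₂ is not regular.

(a|b)* is all strings over {a,b}, so L₁ ∩ L₂ = {ww : w ∈ {a,b}*} = L₂ itself, which is not regular (pump s = a^p b a^p b).

Note that the bare facts "L₁ regular, L₂ non-regular" do not settle the question by themselves: the closure of regular languages under ∪, ∩, complement and difference applies only when BOTH operands are regular. With a non-regular operand the result can come out regular or non-regular depending on the specific languages, so one has to work out L₁ ∩ L₂ for this particular pair, as above.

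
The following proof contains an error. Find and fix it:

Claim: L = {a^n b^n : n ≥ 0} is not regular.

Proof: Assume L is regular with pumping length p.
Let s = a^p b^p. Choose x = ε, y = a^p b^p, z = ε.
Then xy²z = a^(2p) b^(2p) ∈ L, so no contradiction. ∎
Error: The decomposition violates |xy| ≤ p. With y = a^p b^p, |xy| = |y| = 2p > p. (The proof also miscomputes xy²z, which would be a^p b^p a^p b^p rather than a^(2p) b^(2p), and it wrongly treats one harmless decomposition as settling the matter — the prover does not get to choose the decomposition.)

Correction: The pumping lemma requires |xy| ≤ p, and the argument must handle every decomposition satisfying |xy| ≤ p, |y| ≥ 1. Since s starts with p a's, any such y consists only of a's, say y = a^k with k ≥ 1. Then xy²z = a^(p+k) b^p has unequal numbers of a's and b's, so xy²z ∉ L — the required contradiction.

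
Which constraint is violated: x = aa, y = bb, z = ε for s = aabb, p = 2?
Violated: |xy| ≤ p

The decomposition x = aa, y = bb, z = ε for s = aabb with p = 2
violates the constraint: |xy| ≤ p

|xy| = |aabb| = 4 > 2 = p. The decomposition puts too many characters in xy.

Pumping lemma constraints:
1. xyz = s (decomposition is valid)
2. |xy| ≤ p
3. |y| > 0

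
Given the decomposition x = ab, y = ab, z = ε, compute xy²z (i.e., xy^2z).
ababab

Given x = 'ab', y = 'ab', z = '' and i = 2:

xy^2z = x + y·y·...·y (2 times) + z
       = 'ab' + 'ab'^2 + ''
       = 'ab' + 'abab' + ''
       = 'ababab'

The pumped string is 'ababab' with length 6.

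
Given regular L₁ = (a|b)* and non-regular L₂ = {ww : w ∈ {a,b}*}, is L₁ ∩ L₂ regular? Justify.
No — L₁ ∩ L₂ is not regular.

(a|b)* is all strings over {a,b}, so L₁ ∩ L₂ = {ww : w ∈ {a,b}*} = L₂ itself, which is not regular (pump s = a^p b a^p b).

Note that the bare facts "L₁ regular, L₂ non-regular" do not settle the question by themselves: the closure of regular languages under ∪, ∩, complement and difference applies only when BOTH operands are regular. With a non-regular operand the result can come out regular or non-regular depending on the specific languages, so one has to work out L₁ ∩ L₂ for this particular pair, as above.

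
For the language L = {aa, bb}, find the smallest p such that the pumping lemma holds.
p = 3

For a finite language L, the pumping lemma holds vacuously if p > max|s| for s ∈ L.

The longest string in L = {aa, bb} has length 2.
If p = 3, then no string s ∈ L has |s| ≥ p, so the condition is vacuously true.

The minimum pumping length is p = 3.

Why no smaller p works: for any p ≤ 2, the longest string s ∈ L has |s| = 2 ≥ p, so it would
have to be pumpable; but pumping up (i = 2, 3, ...) produces ever longer strings, which cannot all lie in the
finite language L. So the pumping property fails for every p ≤ 2.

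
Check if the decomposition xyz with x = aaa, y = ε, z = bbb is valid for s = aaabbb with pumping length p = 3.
Violated: |y| > 0

The decomposition x = aaa, y = ε, z = bbb for s = aaabbb with p = 3
violates the constraint: |y| > 0

|y| = 0, but the pumping lemma requires |y| > 0 (y must be non-empty).

Pumping lemma constraints:
1. xyz = s (decomposition is valid)
2. |xy| ≤ p
3. |y| > 0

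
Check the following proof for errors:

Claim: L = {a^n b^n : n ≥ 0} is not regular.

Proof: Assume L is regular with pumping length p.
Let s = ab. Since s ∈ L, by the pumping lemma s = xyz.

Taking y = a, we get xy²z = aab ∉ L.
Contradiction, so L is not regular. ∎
The proof is INCORRECT.

Error: The string s = ab may be shorter than p.
The pumping lemma only applies to strings with |s| ≥ p, and p is not under our control.
We must choose s in terms of p, e.g. s = a^p b^p, to ensure |s| ≥ p.
(The proof also fixes one particular y; a valid argument must handle every decomposition with |xy| ≤ p and |y| ≥ 1 — for s = a^p b^p this forces y = a^k, and then xy²z = a^(p+k) b^p ∉ L.)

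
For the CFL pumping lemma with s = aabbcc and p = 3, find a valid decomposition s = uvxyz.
u='aa', v='b', x='b', y='c', z='c'

For s = aabbcc with pumping length p = 3:

One valid decomposition:
- u = 'aa'
- v = 'b'
- x = 'b'
- y = 'c'
- z = 'c'

Verification:
- uvxyz = 'aa' + 'b' + 'b' + 'c' + 'c' = aabbcc ✓
- |vxy| = |'bbc'| = 3 ≤ 3 ✓
- |vy| = |'bc'| = 2 > 0 ✓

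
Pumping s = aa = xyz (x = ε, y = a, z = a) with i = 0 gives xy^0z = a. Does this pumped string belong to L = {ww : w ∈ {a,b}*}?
No

xy⁰z = ε · ε · a = a.
a has odd length 1, so it cannot be written as ww and is not in L.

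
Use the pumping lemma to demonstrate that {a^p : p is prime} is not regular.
Assume for contradiction that L is regular, and let p ≥ 1 be the pumping length given by the pumping lemma.
Choose a prime q with q ≥ p (one exists because there are infinitely many primes) and let s = a^q. Then s ∈ L and |s| = q ≥ p.
By the pumping lemma, s = xyz for some x, y, z with |xy| ≤ p, |y| ≥ 1, and xy^i z ∈ L for every i ≥ 0.
Here y = a^k for some k with 1 ≤ k ≤ p, and xy^i z = a^(q + (i − 1)k) for every i ≥ 0.

Take i = q + 1: |xy^(q+1) z| = q + qk = q(k + 1).
Both factors satisfy q ≥ 2 and k + 1 ≥ 2, so q(k + 1) is composite, and xy^(q+1) z ∉ L.

This contradicts the pumping lemma, which requires xy^i z ∈ L for all i ≥ 0.
Hence L = {a^p : p is prime} is not regular. ∎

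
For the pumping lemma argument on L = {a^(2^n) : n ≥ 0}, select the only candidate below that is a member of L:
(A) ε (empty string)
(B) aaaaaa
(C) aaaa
(C) aaaa

The pumping lemma is applied to a string s that lies in L, so first check membership of each option:
- (A) ε has length 0, which is not a power of 2, so it is not in L ✗
- (B) aaaaaa has length 6, strictly between 2^2 = 4 and 2^3 = 8, so it is not in L ✗
- (C) aaaa has length 4 = 2^2, so it is in L ✓

Only (C) aaaa is in L, so it is the only candidate that could play the role of s.
(In a complete proof one picks s in terms of the pumping length p so that |s| ≥ p is guaranteed; a fixed string like aaaa illustrates the shape of such an s.)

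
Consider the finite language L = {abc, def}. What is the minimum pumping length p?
p = 4

For a finite language L, the pumping lemma holds vacuously if p > max|s| for s ∈ L.

The longest string in L = {abc, def} has length 3.
If p = 4, then no string s ∈ L has |s| ≥ p, so the condition is vacuously true.

The minimum pumping length is p = 4.

Why no smaller p works: for any p ≤ 3, the longest string s ∈ L has |s| = 3 ≥ p, so it would
have to be pumpable; but pumping up (i = 2, 3, ...) produces ever longer strings, which cannot all lie in the
finite language L. So the pumping property fails for every p ≤ 3.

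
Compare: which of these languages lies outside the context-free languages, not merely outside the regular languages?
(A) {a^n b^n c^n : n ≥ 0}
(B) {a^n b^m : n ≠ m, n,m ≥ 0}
(A) {a^n b^n c^n : n ≥ 0}

(A) {a^n b^n c^n : n ≥ 0} requires the CFL pumping lemma.

- {a^n b^m : n ≠ m, n,m ≥ 0} is context-free (but not regular)
  • Can be shown non-regular with the regular pumping lemma
  • After pumping a's, we can make n = m

- {a^n b^n c^n : n ≥ 0} is NOT context-free
  • Requires the CFL pumping lemma to prove
  • Cannot maintain three equal counts simultaneously

The CFL pumping lemma is "stronger" in that it can prove non-membership
in the larger class of context-free languages.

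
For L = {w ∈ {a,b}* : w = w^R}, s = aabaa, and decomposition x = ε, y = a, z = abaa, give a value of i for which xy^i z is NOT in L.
i = 2

xy²z = ε · aa · abaa = aaabaa; aaabaa reversed is aabaaa ≠ aaabaa, so it is not a palindrome and is not in L.
(Other choices also work, e.g. i = 0, 3; only i = 1 is guaranteed to stay in L since xy¹z = s.)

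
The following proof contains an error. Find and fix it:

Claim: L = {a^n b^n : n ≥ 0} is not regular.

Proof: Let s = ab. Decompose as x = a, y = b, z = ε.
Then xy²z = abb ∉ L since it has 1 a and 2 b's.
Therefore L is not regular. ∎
Error: The string s = ab might be shorter than the pumping length p.

Correction: Choose s = a^p b^p to ensure |s| ≥ p. Also, the decomposition is wrong: with |xy| ≤ p, y cannot include b's when s starts with p a's.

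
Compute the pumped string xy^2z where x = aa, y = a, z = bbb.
aaaabbb

Given x = 'aa', y = 'a', z = 'bbb' and i = 2:

xy^2z = x + y·y·...·y (2 times) + z
       = 'aa' + 'a'^2 + 'bbb'
       = 'aa' + 'aa' + 'bbb'
       = 'aaaabbb'

The pumped string is 'aaaabbb' with length 7.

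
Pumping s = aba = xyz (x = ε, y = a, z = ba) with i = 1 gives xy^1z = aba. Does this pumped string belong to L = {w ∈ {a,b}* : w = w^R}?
Yes

xy¹z = ε · a · ba = aba.
aba reversed is aba, the same string, so it is a palindrome and is in L.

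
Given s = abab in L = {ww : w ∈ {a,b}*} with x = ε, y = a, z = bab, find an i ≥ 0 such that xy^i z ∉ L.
i = 3

xy³z = ε · aaa · bab = aaabab; aaabab has length 6; its halves are aaa and bab, which differ, so it is not in L.
(Other choices also work, e.g. i = 0, 2; only i = 1 is guaranteed to stay in L since xy¹z = s.)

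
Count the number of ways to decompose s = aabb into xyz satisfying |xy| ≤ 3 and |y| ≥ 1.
6

For s = 'aabb' with pumping length p = 3:

Constraints: |xy| ≤ 3, |y| > 0

Valid decompositions (|xy| ≤ p, |y| ≥ 1):
  • x='', y='a', z='abb'
  • x='a', y='a', z='bb'
  • x='', y='aa', z='bb'
  • x='aa', y='b', z='b'
  • x='a', y='ab', z='b'
  • x='', y='aab', z='b'

Total count: 6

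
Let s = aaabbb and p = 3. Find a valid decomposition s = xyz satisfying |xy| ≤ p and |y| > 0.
x = 'a', y = 'a', z = 'abbb'

For s = aaabbb and p = 3, one valid decomposition is:
- x = 'a' (length 1)
- y = 'a' (length 1)
- z = 'abbb' (length 4)

Verification:
- xyz = 'a' + 'a' + 'abbb' = aaabbb ✓
- |xy| = 2 ≤ 3 ✓
- |y| = 1 > 0 ✓

All pumping lemma constraints are satisfied.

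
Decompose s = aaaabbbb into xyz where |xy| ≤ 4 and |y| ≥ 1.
x = '', y = 'aaa', z = 'abbbb'

For s = aaaabbbb and p = 4, one valid decomposition is:
- x = '' (length 0)
- y = 'aaa' (length 3)
- z = 'abbbb' (length 5)

Verification:
- xyz = '' + 'aaa' + 'abbbb' = aaaabbbb ✓
- |xy| = 3 ≤ 4 ✓
- |y| = 3 > 0 ✓

All pumping lemma constraints are satisfied.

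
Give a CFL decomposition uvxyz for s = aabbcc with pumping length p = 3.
u='aa', v='b', x='b', y='c', z='c'

For s = aabbcc with pumping length p = 3:

One valid decomposition:
- u = 'aa'
- v = 'b'
- x = 'b'
- y = 'c'
- z = 'c'

Verification:
- uvxyz = 'aa' + 'b' + 'b' + 'c' + 'c' = aabbcc ✓
- |vxy| = |'bbc'| = 3 ≤ 3 ✓
- |vy| = |'bc'| = 2 > 0 ✓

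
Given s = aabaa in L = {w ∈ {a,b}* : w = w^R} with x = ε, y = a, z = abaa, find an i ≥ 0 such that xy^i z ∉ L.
i = 0

xy⁰z = ε · ε · abaa = abaa; abaa reversed is aaba ≠ abaa, so it is not a palindrome and is not in L.
(Other choices also work, e.g. i = 2, 3; only i = 1 is guaranteed to stay in L since xy¹z = s.)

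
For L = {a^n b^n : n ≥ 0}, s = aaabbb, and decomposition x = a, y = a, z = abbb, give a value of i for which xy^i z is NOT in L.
i = 2

xy²z = a · aa · abbb = aaaabbb; aaaabbb has 4 a's and 3 b's; 4 ≠ 3, so it is not in L.
(Other choices also work, e.g. i = 0, 3; only i = 1 is guaranteed to stay in L since xy¹z = s.)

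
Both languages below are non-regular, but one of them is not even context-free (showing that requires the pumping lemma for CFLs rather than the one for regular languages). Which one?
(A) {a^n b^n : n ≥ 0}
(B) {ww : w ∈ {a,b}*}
(B) {ww : w ∈ {a,b}*}

(B) {ww : w ∈ {a,b}*} requires the CFL pumping lemma.

- {a^n b^n : n ≥ 0} is context-free (but not regular)
  • Can be shown non-regular with the regular pumping lemma
  • After pumping, the number of a's and b's become unequal

- {ww : w ∈ {a,b}*} is NOT context-free
  • Requires the CFL pumping lemma to prove
  • Cannot verify equality of two arbitrary substrings

The CFL pumping lemma is "stronger" in that it can prove non-membership
in the larger class of context-free languages.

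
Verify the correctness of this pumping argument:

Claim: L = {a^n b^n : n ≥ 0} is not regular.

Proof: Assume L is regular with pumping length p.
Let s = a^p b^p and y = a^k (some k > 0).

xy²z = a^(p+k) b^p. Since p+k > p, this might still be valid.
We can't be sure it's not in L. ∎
The proof is INCORRECT.

Error: The conclusion is wrong.
xy²z = a^(p+k) b^p is definitely NOT in L because the number of a's (p+k) ≠ number of b's (p).
The proof incorrectly doubts what is actually a valid contradiction.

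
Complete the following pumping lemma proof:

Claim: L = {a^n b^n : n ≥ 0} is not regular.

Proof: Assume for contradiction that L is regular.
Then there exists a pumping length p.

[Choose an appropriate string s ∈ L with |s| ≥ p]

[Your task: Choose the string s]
s = a^p b^p

This string is in L (has equal a's and b's) and has length 2p ≥ p.
Any decomposition xyz with |xy| ≤ p means y consists only of a's,
so pumping will unbalance the counts.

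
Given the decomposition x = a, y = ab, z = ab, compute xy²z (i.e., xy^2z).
aababab

Given x = 'a', y = 'ab', z = 'ab' and i = 2:

xy^2z = x + y·y·...·y (2 times) + z
       = 'a' + 'ab'^2 + 'ab'
       = 'a' + 'abab' + 'ab'
       = 'aababab'

The pumped string is 'aababab' with length 7.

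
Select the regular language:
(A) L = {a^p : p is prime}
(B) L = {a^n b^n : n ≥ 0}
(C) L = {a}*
(C) {a}*

(C) L = {a}* is regular.

This can be recognized by a finite automaton (DFA/NFA).
Regular expressions like {a}* define regular languages.

The other choices are not regular:
- {a^n b^n : n ≥ 0}: After pumping, the number of a's and b's become unequal
- {a^p : p is prime}: After pumping, the length becomes composite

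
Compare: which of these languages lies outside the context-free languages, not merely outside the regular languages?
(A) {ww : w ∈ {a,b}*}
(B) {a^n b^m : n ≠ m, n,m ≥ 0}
(A) {ww : w ∈ {a,b}*}

(A) {ww : w ∈ {a,b}*} requires the CFL pumping lemma.

- {a^n b^m : n ≠ m, n,m ≥ 0} is context-free (but not regular)
  • Can be shown non-regular with the regular pumping lemma
  • After pumping a's, we can make n = m

- {ww : w ∈ {a,b}*} is NOT context-free
  • Requires the CFL pumping lemma to prove
  • Cannot verify equality of two arbitrary substrings

The CFL pumping lemma is "stronger" in that it can prove non-membership
in the larger class of context-free languages.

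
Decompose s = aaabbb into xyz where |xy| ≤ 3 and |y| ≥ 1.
x = '', y = 'aaa', z = 'bbb'

For s = aaabbb and p = 3, one valid decomposition is:
- x = '' (length 0)
- y = 'aaa' (length 3)
- z = 'bbb' (length 3)

Verification:
- xyz = '' + 'aaa' + 'bbb' = aaabbb ✓
- |xy| = 3 ≤ 3 ✓
- |y| = 3 > 0 ✓

All pumping lemma constraints are satisfied.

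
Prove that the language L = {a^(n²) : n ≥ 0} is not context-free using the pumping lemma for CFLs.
Assume for contradiction that L is context-free, and let p ≥ 1 be the pumping length given by the pumping lemma for CFLs.
Choose s = a^(p²). Then s ∈ L and |s| = p² ≥ p.
By the CFL pumping lemma, s = uvxyz for some u, v, x, y, z with |vxy| ≤ p, |vy| ≥ 1, and uv^i xy^i z ∈ L for every i ≥ 0.
All symbols are a's, so only lengths matter: let k = |vy|, with 1 ≤ k ≤ |vxy| ≤ p.

Take i = 2: |uv²xy²z| = p² + k, and p² < p² + k ≤ p² + p < (p + 1)².
So the length lies strictly between consecutive squares and is not a perfect square; uv²xy²z ∉ L.

This contradicts the CFL pumping lemma, which requires uv^i xy^i z ∈ L for all i ≥ 0.
Hence L = {a^(n²) : n ≥ 0} is not context-free. ∎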